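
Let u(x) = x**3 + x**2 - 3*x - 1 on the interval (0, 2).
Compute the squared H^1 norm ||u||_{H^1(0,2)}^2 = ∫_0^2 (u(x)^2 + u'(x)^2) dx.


||u||_{H^1}^2 = 7408/105

The H^1 norm (squared) on an interval (0, L) is
  ||u||_{H^1}^2 = ∫_0^L u(x)^2 dx + ∫_0^L u'(x)^2 dx.
Compute u'(x) = 3*x**2 + 2*x - 3.
Then u(x)^2 = x**6 + 2*x**5 - 5*x**4 - 8*x**3 + 7*x**2 + 6*x + 1 and u'(x)^2 = 9*x**4 + 12*x**3 - 14*x**2 - 12*x + 9.
Integrate each monomial from 0 to 2 using ∫_0^2 c·x^n dx = c·2^(n+1)/(n+1):
  ∫_0^2 u(x)^2 dx = ∫_0^2 (x^6 + 2*x^5 - 5*x^4 - 8*x^3 + 7*x^2 + 6*x + 1) dx. Term by term:
    ∫_0^2 x^6 dx = 128/7;  ∫_0^2 2*x^5 dx = 64/3;  ∫_0^2 -5*x^4 dx = -32;
    ∫_0^2 -8*x^3 dx = -32;  ∫_0^2 7*x^2 dx = 56/3;  ∫_0^2 6*x dx = 12;
    ∫_0^2 1 dx = 2.
  Sum: 128/7 + 64/3 − 32 − 32 + 56/3 + 12 + 2 = 58/7.
  ∫_0^2 u'(x)^2 dx = ∫_0^2 (9*x^4 + 12*x^3 - 14*x^2 - 12*x + 9) dx. Term by term:
    ∫_0^2 9*x^4 dx = 288/5;  ∫_0^2 12*x^3 dx = 48;  ∫_0^2 -14*x^2 dx = -112/3;
    ∫_0^2 -12*x dx = -24;  ∫_0^2 9 dx = 18.
  Sum: 288/5 + 48 − 112/3 − 24 + 18 = 934/15.
Adding: ||u||_{H^1}^2 = 58/7 + 934/15 = 7408/105.


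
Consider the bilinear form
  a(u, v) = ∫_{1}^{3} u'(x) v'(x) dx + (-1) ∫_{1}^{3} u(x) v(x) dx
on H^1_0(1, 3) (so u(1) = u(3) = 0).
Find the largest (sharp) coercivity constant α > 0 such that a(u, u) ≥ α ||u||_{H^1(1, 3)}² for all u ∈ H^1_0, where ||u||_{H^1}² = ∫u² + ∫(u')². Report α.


α = (-4 + π^2)/(4 + π^2)

Coercivity of a(·,·) on H^1_0(1, 3) means a(u, u) ≥ α ||u||_{H^1}² for every u ∈ H^1_0.
The interval has length L = 2, and Poincaré/coercivity depend only on L. Here a(u, u) = ∫(u')² + (-1)·∫u².
Here c = -1 < 0 with |c| < (π/L)² = π^2/4, so coercivity still holds. The condition a(u,u) ≥ α||u||_{H^1}² reads (1−α)∫(u')² ≥ (α−c)∫u². Any admissible α is ≤ 1 (rapidly oscillating u have ∫u²/∫(u')² → 0), and α = 1 would force 0 ≥ (1−c)∫u², impossible since c < 1; so 1−α > 0. By the sharp Poincaré inequality on H^1_0 of an interval of length L, ∫(u')² ≥ (π/L)²∫u² with equality for the first sine mode sin(π(x−x₀)/L) (x₀ the left endpoint), so the inequality holds for all u iff (1−α)(π/L)² ≥ α − c, i.e. α ≤ ((π/L)² + c)/((π/L)² + 1) = (1 + c(L/π)²)/(1 + (L/π)²). (Direct route, valid since c ≤ 0: Poincaré gives c∫u² ≥ c(L/π)²∫(u')², so a(u,u) ≥ (1 + c(L/π)²)∫(u')², while ||u||_{H^1}² ≤ (1 + (L/π)²)∫(u')²; dividing yields the same α.) With (π/L)² = π^2/4 and c = -1, the largest admissible constant is α = ((π/L)² + c)/((π/L)² + 1).
Simplifying, α = (-4 + π^2)/(4 + π^2).


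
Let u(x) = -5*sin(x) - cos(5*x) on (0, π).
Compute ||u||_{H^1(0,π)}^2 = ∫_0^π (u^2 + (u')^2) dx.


||u||_{H^1(0,π)}^2 = 38*π

u'(x) = 5*sin(5*x) - 5*cos(x).
Expand u² and (u')² and integrate term by term on (0, π), using: for integers n ≥ 1, ∫_0^π sin²(nx) dx = ∫_0^π cos²(nx) dx = π/2; for n ≠ n', ∫_0^π sin(nx)sin(n'x) dx = ∫_0^π cos(nx)cos(n'x) dx = 0; and by product-to-sum, ∫_0^π sin(nx)cos(n'x) dx = ½∫_0^π [sin((n+n')x) + sin((n−n')x)] dx, which is 0 when n+n' is even and 2n/(n²−n'²) when n+n' is odd (it need not vanish on (0, π)).
  u² squared terms: (-1)²·∫cos(5x)² dx = 1·π/2 = π/2;  (-5)²·∫sin(x)² dx = 25·π/2 = 25*π/2.
  u² cross terms: 2·(-1)·(-5)·∫cos(5x)·sin(x) dx = 10·(0) = 0.
  So ∫_0^π u² dx = π/2 + 25*π/2 + 0 = 13*π.
  (u')² squared terms: (-5)²·∫cos(x)² dx = 25·π/2 = 25*π/2;  (5)²·∫sin(5x)² dx = 25·π/2 = 25*π/2.
  (u')² cross terms: 2·(-5)·(5)·∫cos(x)·sin(5x) dx = -50·(0) = 0.
  So ∫_0^π (u')² dx = 25*π/2 + 25*π/2 + 0 = 25*π.
||u||_{H^1}^2 = (13*π) + (25*π) = 38*π.


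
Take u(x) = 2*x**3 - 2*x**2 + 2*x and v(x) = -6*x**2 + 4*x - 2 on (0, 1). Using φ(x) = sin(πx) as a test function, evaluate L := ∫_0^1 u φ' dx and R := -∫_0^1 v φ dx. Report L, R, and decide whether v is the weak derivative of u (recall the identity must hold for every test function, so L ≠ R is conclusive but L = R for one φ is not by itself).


LHS = -6/π + 24/π^3, RHS = -24/π^3 + 6/π. No, v is not the weak derivative of u.

u(x) = 2*x**3 - 2*x**2 + 2*x, classical derivative u'(x) = 6*x**2 - 4*x + 2.
φ(x) = sin(πx), so φ'(x) = π*cos(π*x).
Note φ(0) = φ(1) = 0, so the boundary term u·φ vanishes.
LHS = ∫_0^1 u(x) φ'(x) dx = ∫_0^1 (2*π*x^3*cos(π*x) - 2*π*x^2*cos(π*x) + 2*π*x*cos(π*x)) dx. Term by term:
  ∫_0^1 -2*π*x^2*cos(π*x) dx = 4/π;  ∫_0^1 2*π*x*cos(π*x) dx = -4/π;  ∫_0^1 2*π*x^3*cos(π*x) dx = -6/π + 24/π^3.
Sum: 4/π − 4/π + -6/π + 24/π^3 = -6/π + 24/π^3.
So LHS = -6/π + 24/π^3.
∫_0^1 v(x) φ(x) dx = ∫_0^1 (-6*x^2*sin(π*x) + 4*x*sin(π*x) - 2*sin(π*x)) dx. Term by term:
  ∫_0^1 -2*sin(π*x) dx = -4/π;  ∫_0^1 -6*x^2*sin(π*x) dx = -6/π + 24/π^3;  ∫_0^1 4*x*sin(π*x) dx = 4/π.
Sum: -4/π + -6/π + 24/π^3 + 4/π = -6/π + 24/π^3.
So RHS = -∫_0^1 v(x) φ(x) dx = -24/π^3 + 6/π.
LHS − RHS = -12/π + 48/π^3 ≠ 0, so the identity fails.
(For a valid weak derivative the identity must hold for EVERY test function, in particular this one. The failure shows v is NOT the weak derivative of u.)
Correct weak derivative would be u'(x) = 6*x**2 - 4*x + 2.


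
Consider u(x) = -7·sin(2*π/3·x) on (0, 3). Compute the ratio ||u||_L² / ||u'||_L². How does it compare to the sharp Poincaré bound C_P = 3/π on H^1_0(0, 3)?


||u||_L² / ||u'||_L² = 3/(2*π) < C_P = 3/π.

u(x) = -7·sin(2*π/3·x), so u'(x) = -14*π*cos(2*π*x/3)/3.
Writing u(x) = A·sin(kπx/L) with A = -7 and k = 2, use ∫_0^L sin²(kπx/L) dx = L/2 and ∫_0^L cos²(kπx/L) dx = L/2.
u² = 49·sin²(2*π/3·x) and (u')² = 196*π^2/9·cos²(2*π/3·x), and each of sin², cos² integrates to L/2 = 3/2 over (0, 3).
∫_0^3 u² dx = 147/2, so ||u||_L² = 7*sqrt(6)/2.
∫_0^3 (u')² dx = 98*π^2/3, so ||u'||_L² = 7*sqrt(6)*π/3.
Ratio ||u||_L² / ||u'||_L² = 3/(2*π).
Sharp Poincaré constant on H^1_0(0, 3) is C_P = L/π = 3/π, achieved by sin(π/3·x).
This is the k = 2 harmonic; the ratio L/(kπ) is strictly less than C_P = L/π, consistent with the sharp inequality ||u||_L² ≤ C_P ||u'||_L².


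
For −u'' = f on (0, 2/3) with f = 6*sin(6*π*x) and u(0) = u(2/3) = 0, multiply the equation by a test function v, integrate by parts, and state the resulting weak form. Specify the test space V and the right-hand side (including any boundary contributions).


V = H^1_0(0, 2/3) (so v(0) = v(2/3) = 0); weak form: ∫_0^2/3 u'v' dx = ∫_0^2/3 (6*sin(6*π*x)) v dx for all v ∈ V.

Multiply both sides by a test function v and integrate from 0 to 2/3:
  ∫_0^2/3 −u''(x) v(x) dx = ∫_0^2/3 f(x) v(x) dx.
Integrate the LHS by parts once:
  ∫_0^2/3 −u'' v dx = −[u'(x) v(x)]_0^2/3 + ∫_0^2/3 u'(x) v'(x) dx.
Thus ∫_0^2/3 u'(x) v'(x) dx = ∫_0^2/3 f(x) v(x) dx + [u'(x) v(x)]_0^2/3.
Choose V so that boundary terms are either known or forced to vanish.
u is Dirichlet: u(0) = u(2/3) = 0. Let V = H^1_0(0, 2/3); then v(0) = v(2/3) = 0, and [u' v]_0^2/3 = 0.
Weak formulation: find u (satisfying any essential BC) such that ∫_0^2/3 u'(x) v'(x) dx = ∫_0^2/3 f v dx for all v ∈ V.
Substituting f(x) = 6*sin(6*π*x), the right-hand side is ∫_0^2/3 (6*sin(6*π*x)) v dx.


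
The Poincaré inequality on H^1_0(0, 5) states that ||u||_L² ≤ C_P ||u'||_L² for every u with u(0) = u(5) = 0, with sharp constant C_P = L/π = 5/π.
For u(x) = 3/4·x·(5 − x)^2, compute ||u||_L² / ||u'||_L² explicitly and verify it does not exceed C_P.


||u||_L² / ||u'||_L² = 5*sqrt(14)/14 < C_P = 5/π.

u(x) = 3/4·x·(5 − x)^2, so u'(x) = 9*x^2/4 - 15*x + 75/4.
u(x) = 3/4·x·(5 − x)^2 vanishes at x = 0 and x = 5, so u ∈ H^1_0(0, 5). Differentiate via the product rule and integrate the resulting polynomials term by term.
  ∫_0^5 u² dx = ∫_0^5 (9*x^6/16 - 45*x^5/4 + 675*x^4/8 - 1125*x^3/4 + 5625*x^2/16) dx. Term by term:
    ∫_0^5 9*x^6/16 dx = 703125/112;  ∫_0^5 -45*x^5/4 dx = -234375/8;  ∫_0^5 675*x^4/8 dx = 421875/8;
    ∫_0^5 -1125*x^3/4 dx = -703125/16;  ∫_0^5 5625*x^2/16 dx = 234375/16.
  Sum: 703125/112 − 234375/8 + 421875/8 − 703125/16 + 234375/16 = 46875/112.
  ∫_0^5 (u')² dx = ∫_0^5 (81*x^4/16 - 135*x^3/2 + 2475*x^2/8 - 1125*x/2 + 5625/16) dx. Term by term:
    ∫_0^5 81*x^4/16 dx = 50625/16;  ∫_0^5 -135*x^3/2 dx = -84375/8;  ∫_0^5 2475*x^2/8 dx = 103125/8;
    ∫_0^5 -1125*x/2 dx = -28125/4;  ∫_0^5 5625/16 dx = 28125/16.
  Sum: 50625/16 − 84375/8 + 103125/8 − 28125/4 + 28125/16 = 1875/8.
∫_0^5 u² dx = 46875/112, so ||u||_L² = 125*sqrt(21)/28.
∫_0^5 (u')² dx = 1875/8, so ||u'||_L² = 25*sqrt(6)/4.
Ratio ||u||_L² / ||u'||_L² = 5*sqrt(14)/14.
Sharp Poincaré constant on H^1_0(0, 5) is C_P = L/π = 5/π, achieved by sin(π/5·x).
A polynomial bump cannot attain the sharp Poincaré constant (only the first sine eigenfunction does), so the ratio is strictly less than C_P, consistent with ||u||_L² ≤ C_P ||u'||_L².


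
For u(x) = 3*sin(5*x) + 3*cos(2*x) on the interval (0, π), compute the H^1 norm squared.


||u||_{H^1(0,π)}^2 = 300/7 + 279*π/2

u'(x) = -6*sin(2*x) + 15*cos(5*x).
Expand u² and (u')² and integrate term by term on (0, π), using: for integers n ≥ 1, ∫_0^π sin²(nx) dx = ∫_0^π cos²(nx) dx = π/2; for n ≠ n', ∫_0^π sin(nx)sin(n'x) dx = ∫_0^π cos(nx)cos(n'x) dx = 0; and by product-to-sum, ∫_0^π sin(nx)cos(n'x) dx = ½∫_0^π [sin((n+n')x) + sin((n−n')x)] dx, which is 0 when n+n' is even and 2n/(n²−n'²) when n+n' is odd (it need not vanish on (0, π)).
  u² squared terms: (3)²·∫cos(2x)² dx = 9·π/2 = 9*π/2;  (3)²·∫sin(5x)² dx = 9·π/2 = 9*π/2.
  u² cross terms: 2·(3)·(3)·∫cos(2x)·sin(5x) dx = 18·(10/21) = 60/7.
  So ∫_0^π u² dx = 9*π/2 + 9*π/2 + 60/7 = 60/7 + 9*π.
  (u')² squared terms: (-6)²·∫sin(2x)² dx = 36·π/2 = 18*π;  (15)²·∫cos(5x)² dx = 225·π/2 = 225*π/2.
  (u')² cross terms: 2·(-6)·(15)·∫sin(2x)·cos(5x) dx = -180·(-4/21) = 240/7.
  So ∫_0^π (u')² dx = 18*π + 225*π/2 + 240/7 = 240/7 + 261*π/2.
||u||_{H^1}^2 = (60/7 + 9*π) + (240/7 + 261*π/2) = 300/7 + 279*π/2.


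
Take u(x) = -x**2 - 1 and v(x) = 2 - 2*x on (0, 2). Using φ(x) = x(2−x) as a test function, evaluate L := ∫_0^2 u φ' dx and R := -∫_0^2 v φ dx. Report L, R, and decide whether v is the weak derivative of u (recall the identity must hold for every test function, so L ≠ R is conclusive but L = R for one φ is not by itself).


LHS = 8/3, RHS = 0. No, v is not the weak derivative of u.

u(x) = -x**2 - 1, classical derivative u'(x) = -2*x.
φ(x) = x(2−x), so φ'(x) = 2 - 2*x.
Note φ(0) = φ(2) = 0, so the boundary term u·φ vanishes.
LHS = ∫_0^2 u(x) φ'(x) dx = ∫_0^2 (2*x^3 - 2*x^2 + 2*x - 2) dx. Term by term:
  ∫_0^2 2*x^3 dx = 8;  ∫_0^2 -2*x^2 dx = -16/3;  ∫_0^2 2*x dx = 4;
  ∫_0^2 -2 dx = -4.
Sum: 8 − 16/3 + 4 − 4 = 8/3.
So LHS = 8/3.
∫_0^2 v(x) φ(x) dx = ∫_0^2 (2*x^3 - 6*x^2 + 4*x) dx. Term by term:
  ∫_0^2 2*x^3 dx = 8;  ∫_0^2 -6*x^2 dx = -16;  ∫_0^2 4*x dx = 8.
Sum: 8 − 16 + 8 = 0.
So RHS = -∫_0^2 v(x) φ(x) dx = 0.
LHS − RHS = 8/3 ≠ 0, so the identity fails.
(For a valid weak derivative the identity must hold for EVERY test function, in particular this one. The failure shows v is NOT the weak derivative of u.)
Correct weak derivative would be u'(x) = -2*x.


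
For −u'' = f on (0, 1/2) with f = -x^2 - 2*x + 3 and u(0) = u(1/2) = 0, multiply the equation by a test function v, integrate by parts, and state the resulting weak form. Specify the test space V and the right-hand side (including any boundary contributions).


V = H^1_0(0, 1/2) (so v(0) = v(1/2) = 0); weak form: ∫_0^1/2 u'v' dx = ∫_0^1/2 (-x^2 - 2*x + 3) v dx for all v ∈ V.

Multiply both sides by a test function v and integrate from 0 to 1/2:
  ∫_0^1/2 −u''(x) v(x) dx = ∫_0^1/2 f(x) v(x) dx.
Integrate the LHS by parts once:
  ∫_0^1/2 −u'' v dx = −[u'(x) v(x)]_0^1/2 + ∫_0^1/2 u'(x) v'(x) dx.
Thus ∫_0^1/2 u'(x) v'(x) dx = ∫_0^1/2 f(x) v(x) dx + [u'(x) v(x)]_0^1/2.
Choose V so that boundary terms are either known or forced to vanish.
u is Dirichlet: u(0) = u(1/2) = 0. Let V = H^1_0(0, 1/2); then v(0) = v(1/2) = 0, and [u' v]_0^1/2 = 0.
Weak formulation: find u (satisfying any essential BC) such that ∫_0^1/2 u'(x) v'(x) dx = ∫_0^1/2 f v dx for all v ∈ V.
Substituting f(x) = -x^2 - 2*x + 3, the right-hand side is ∫_0^1/2 (-x^2 - 2*x + 3) v dx.


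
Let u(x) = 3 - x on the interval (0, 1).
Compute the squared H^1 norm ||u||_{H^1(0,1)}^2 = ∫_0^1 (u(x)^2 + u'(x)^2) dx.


||u||_{H^1}^2 = 22/3

The H^1 norm (squared) on an interval (0, L) is
  ||u||_{H^1}^2 = ∫_0^L u(x)^2 dx + ∫_0^L u'(x)^2 dx.
Compute u'(x) = -1.
Then u(x)^2 = x**2 - 6*x + 9 and u'(x)^2 = 1.
Integrate each monomial from 0 to 1 using ∫_0^1 c·x^n dx = c·1^(n+1)/(n+1):
  ∫_0^1 u(x)^2 dx = ∫_0^1 (x^2 - 6*x + 9) dx. Term by term:
    ∫_0^1 x^2 dx = 1/3;  ∫_0^1 -6*x dx = -3;  ∫_0^1 9 dx = 9.
  Sum: 1/3 − 3 + 9 = 19/3.
  ∫_0^1 u'(x)^2 dx = ∫_0^1 (1) dx. Term by term:
    ∫_0^1 1 dx = 1.
Adding: ||u||_{H^1}^2 = 19/3 + 1 = 22/3.


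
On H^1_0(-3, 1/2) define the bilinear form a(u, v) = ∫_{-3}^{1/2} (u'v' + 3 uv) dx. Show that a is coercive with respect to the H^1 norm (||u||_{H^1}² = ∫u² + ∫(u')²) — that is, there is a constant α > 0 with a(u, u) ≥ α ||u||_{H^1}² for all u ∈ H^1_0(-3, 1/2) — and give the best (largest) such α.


α = 1

Coercivity of a(·,·) on H^1_0(-3, 1/2) means a(u, u) ≥ α ||u||_{H^1}² for every u ∈ H^1_0.
The interval has length L = 7/2, and Poincaré/coercivity depend only on L. Here a(u, u) = ∫(u')² + (3)·∫u².
Here c = 3 ≥ 1, so a(u,u) = ∫(u')² + c∫u² ≥ ∫(u')² + ∫u² = ||u||_{H^1}², i.e. α = 1 works. No larger α is possible: a(u,u) ≥ α||u||_{H^1}² means (1−α)∫(u')² ≥ (α−c)∫u², and for the modes u_n = sin(nπ(x−x₀)/L) (x₀ the left endpoint) one has ∫u_n²/∫(u_n')² = (L/(nπ))² → 0, so a(u_n,u_n)/||u_n||_{H^1}² → 1. Hence the optimal constant is α = 1.
Therefore α = 1.


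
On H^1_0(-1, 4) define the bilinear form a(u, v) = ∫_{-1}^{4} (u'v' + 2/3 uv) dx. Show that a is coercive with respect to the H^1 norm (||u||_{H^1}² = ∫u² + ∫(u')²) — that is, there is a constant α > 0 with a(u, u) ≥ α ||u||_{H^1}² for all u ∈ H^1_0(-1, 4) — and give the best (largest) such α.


α = (π^2 + 50/3)/(π^2 + 25)

Coercivity of a(·,·) on H^1_0(-1, 4) means a(u, u) ≥ α ||u||_{H^1}² for every u ∈ H^1_0.
The interval has length L = 5, and Poincaré/coercivity depend only on L. Here a(u, u) = ∫(u')² + (2/3)·∫u².
Here 0 < c = 2/3 < 1. The condition a(u,u) ≥ α||u||_{H^1}² reads (1−α)∫(u')² ≥ (α−c)∫u². Any admissible α is ≤ 1 (rapidly oscillating u have ∫u²/∫(u')² → 0), and α = 1 would force 0 ≥ (1−c)∫u², impossible since c < 1; so 1−α > 0. By the sharp Poincaré inequality on H^1_0 of an interval of length L, ∫(u')² ≥ (π/L)²∫u² with equality for the first sine mode sin(π(x−x₀)/L) (x₀ the left endpoint), so the inequality holds for all u iff (1−α)(π/L)² ≥ α − c, i.e. α ≤ ((π/L)² + c)/((π/L)² + 1) = (1 + c(L/π)²)/(1 + (L/π)²). With (π/L)² = π^2/25 and c = 2/3, the largest admissible constant is α = ((π/L)² + c)/((π/L)² + 1).
Simplifying, α = (π^2 + 50/3)/(π^2 + 25).


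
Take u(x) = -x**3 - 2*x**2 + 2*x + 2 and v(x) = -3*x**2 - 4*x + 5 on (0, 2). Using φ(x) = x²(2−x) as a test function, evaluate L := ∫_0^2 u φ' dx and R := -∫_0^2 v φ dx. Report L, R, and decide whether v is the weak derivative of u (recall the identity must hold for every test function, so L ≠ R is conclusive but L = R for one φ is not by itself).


LHS = 152/15, RHS = 92/15. No, v is not the weak derivative of u.

u(x) = -x**3 - 2*x**2 + 2*x + 2, classical derivative u'(x) = -3*x**2 - 4*x + 2.
φ(x) = x²(2−x), so φ'(x) = x*(4 - 3*x).
Note φ(0) = φ(2) = 0, so the boundary term u·φ vanishes.
LHS = ∫_0^2 u(x) φ'(x) dx = ∫_0^2 (3*x^5 + 2*x^4 - 14*x^3 + 2*x^2 + 8*x) dx. Term by term:
  ∫_0^2 3*x^5 dx = 32;  ∫_0^2 2*x^4 dx = 64/5;  ∫_0^2 -14*x^3 dx = -56;
  ∫_0^2 2*x^2 dx = 16/3;  ∫_0^2 8*x dx = 16.
Sum: 32 + 64/5 − 56 + 16/3 + 16 = 152/15.
So LHS = 152/15.
∫_0^2 v(x) φ(x) dx = ∫_0^2 (3*x^5 - 2*x^4 - 13*x^3 + 10*x^2) dx. Term by term:
  ∫_0^2 3*x^5 dx = 32;  ∫_0^2 -2*x^4 dx = -64/5;  ∫_0^2 -13*x^3 dx = -52;
  ∫_0^2 10*x^2 dx = 80/3.
Sum: 32 − 64/5 − 52 + 80/3 = -92/15.
So RHS = -∫_0^2 v(x) φ(x) dx = 92/15.
LHS − RHS = 4 ≠ 0, so the identity fails.
(For a valid weak derivative the identity must hold for EVERY test function, in particular this one. The failure shows v is NOT the weak derivative of u.)
Correct weak derivative would be u'(x) = -3*x**2 - 4*x + 2.


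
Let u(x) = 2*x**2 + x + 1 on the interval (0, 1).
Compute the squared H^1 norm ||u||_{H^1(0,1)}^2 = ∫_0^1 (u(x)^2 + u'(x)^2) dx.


||u||_{H^1}^2 = 79/5

The H^1 norm (squared) on an interval (0, L) is
  ||u||_{H^1}^2 = ∫_0^L u(x)^2 dx + ∫_0^L u'(x)^2 dx.
Compute u'(x) = 4*x + 1.
Then u(x)^2 = 4*x**4 + 4*x**3 + 5*x**2 + 2*x + 1 and u'(x)^2 = 16*x**2 + 8*x + 1.
Integrate each monomial from 0 to 1 using ∫_0^1 c·x^n dx = c·1^(n+1)/(n+1):
  ∫_0^1 u(x)^2 dx = ∫_0^1 (4*x^4 + 4*x^3 + 5*x^2 + 2*x + 1) dx. Term by term:
    ∫_0^1 4*x^4 dx = 4/5;  ∫_0^1 4*x^3 dx = 1;  ∫_0^1 5*x^2 dx = 5/3;
    ∫_0^1 2*x dx = 1;  ∫_0^1 1 dx = 1.
  Sum: 4/5 + 1 + 5/3 + 1 + 1 = 82/15.
  ∫_0^1 u'(x)^2 dx = ∫_0^1 (16*x^2 + 8*x + 1) dx. Term by term:
    ∫_0^1 16*x^2 dx = 16/3;  ∫_0^1 8*x dx = 4;  ∫_0^1 1 dx = 1.
  Sum: 16/3 + 4 + 1 = 31/3.
Adding: ||u||_{H^1}^2 = 82/15 + 31/3 = 79/5.


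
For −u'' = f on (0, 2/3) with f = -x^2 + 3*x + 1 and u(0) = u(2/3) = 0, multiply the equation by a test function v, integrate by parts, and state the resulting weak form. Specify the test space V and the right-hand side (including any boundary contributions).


V = H^1_0(0, 2/3) (so v(0) = v(2/3) = 0); weak form: ∫_0^2/3 u'v' dx = ∫_0^2/3 (-x^2 + 3*x + 1) v dx for all v ∈ V.

Multiply both sides by a test function v and integrate from 0 to 2/3:
  ∫_0^2/3 −u''(x) v(x) dx = ∫_0^2/3 f(x) v(x) dx.
Integrate the LHS by parts once:
  ∫_0^2/3 −u'' v dx = −[u'(x) v(x)]_0^2/3 + ∫_0^2/3 u'(x) v'(x) dx.
Thus ∫_0^2/3 u'(x) v'(x) dx = ∫_0^2/3 f(x) v(x) dx + [u'(x) v(x)]_0^2/3.
Choose V so that boundary terms are either known or forced to vanish.
u is Dirichlet: u(0) = u(2/3) = 0. Let V = H^1_0(0, 2/3); then v(0) = v(2/3) = 0, and [u' v]_0^2/3 = 0.
Weak formulation: find u (satisfying any essential BC) such that ∫_0^2/3 u'(x) v'(x) dx = ∫_0^2/3 f v dx for all v ∈ V.
Substituting f(x) = -x^2 + 3*x + 1, the right-hand side is ∫_0^2/3 (-x^2 + 3*x + 1) v dx.


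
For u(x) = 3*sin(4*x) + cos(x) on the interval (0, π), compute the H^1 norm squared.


||u||_{H^1(0,π)}^2 = 32/5 + 155*π/2

u'(x) = -sin(x) + 12*cos(4*x).
Expand u² and (u')² and integrate term by term on (0, π), using: for integers n ≥ 1, ∫_0^π sin²(nx) dx = ∫_0^π cos²(nx) dx = π/2; for n ≠ n', ∫_0^π sin(nx)sin(n'x) dx = ∫_0^π cos(nx)cos(n'x) dx = 0; and by product-to-sum, ∫_0^π sin(nx)cos(n'x) dx = ½∫_0^π [sin((n+n')x) + sin((n−n')x)] dx, which is 0 when n+n' is even and 2n/(n²−n'²) when n+n' is odd (it need not vanish on (0, π)).
  u² squared terms: (3)²·∫sin(4x)² dx = 9·π/2 = 9*π/2;  (1)²·∫cos(x)² dx = 1·π/2 = π/2.
  u² cross terms: 2·(3)·(1)·∫sin(4x)·cos(x) dx = 6·(8/15) = 16/5.
  So ∫_0^π u² dx = 9*π/2 + π/2 + 16/5 = 16/5 + 5*π.
  (u')² squared terms: (-1)²·∫sin(x)² dx = 1·π/2 = π/2;  (12)²·∫cos(4x)² dx = 144·π/2 = 72*π.
  (u')² cross terms: 2·(-1)·(12)·∫sin(x)·cos(4x) dx = -24·(-2/15) = 16/5.
  So ∫_0^π (u')² dx = π/2 + 72*π + 16/5 = 16/5 + 145*π/2.
||u||_{H^1}^2 = (16/5 + 5*π) + (16/5 + 145*π/2) = 32/5 + 155*π/2.


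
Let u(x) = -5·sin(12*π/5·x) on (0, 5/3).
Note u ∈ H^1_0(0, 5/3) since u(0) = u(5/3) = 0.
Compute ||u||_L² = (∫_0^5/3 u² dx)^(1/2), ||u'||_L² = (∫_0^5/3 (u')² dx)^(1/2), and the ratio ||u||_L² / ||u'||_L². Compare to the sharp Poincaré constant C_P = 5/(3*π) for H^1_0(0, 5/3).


||u||_L² / ||u'||_L² = 5/(12*π) < C_P = 5/(3*π).

u(x) = -5·sin(12*π/5·x), so u'(x) = -12*π*cos(12*π*x/5).
Writing u(x) = A·sin(kπx/L) with A = -5 and k = 4, use ∫_0^L sin²(kπx/L) dx = L/2 and ∫_0^L cos²(kπx/L) dx = L/2.
u² = 25·sin²(12*π/5·x) and (u')² = 144*π^2·cos²(12*π/5·x), and each of sin², cos² integrates to L/2 = 5/6 over (0, 5/3).
∫_0^5/3 u² dx = 125/6, so ||u||_L² = 5*sqrt(30)/6.
∫_0^5/3 (u')² dx = 120*π^2, so ||u'||_L² = 2*sqrt(30)*π.
Ratio ||u||_L² / ||u'||_L² = 5/(12*π).
Sharp Poincaré constant on H^1_0(0, 5/3) is C_P = L/π = 5/(3*π), achieved by sin(3*π/5·x).
This is the k = 4 harmonic; the ratio L/(kπ) is strictly less than C_P = L/π, consistent with the sharp inequality ||u||_L² ≤ C_P ||u'||_L².


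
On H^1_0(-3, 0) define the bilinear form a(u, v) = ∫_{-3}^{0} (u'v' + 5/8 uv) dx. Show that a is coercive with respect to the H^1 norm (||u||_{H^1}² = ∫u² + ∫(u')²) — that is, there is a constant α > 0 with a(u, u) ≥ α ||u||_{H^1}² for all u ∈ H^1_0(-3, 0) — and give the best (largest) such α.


α = (45/8 + π^2)/(9 + π^2)

Coercivity of a(·,·) on H^1_0(-3, 0) means a(u, u) ≥ α ||u||_{H^1}² for every u ∈ H^1_0.
The interval has length L = 3, and Poincaré/coercivity depend only on L. Here a(u, u) = ∫(u')² + (5/8)·∫u².
Here 0 < c = 5/8 < 1. The condition a(u,u) ≥ α||u||_{H^1}² reads (1−α)∫(u')² ≥ (α−c)∫u². Any admissible α is ≤ 1 (rapidly oscillating u have ∫u²/∫(u')² → 0), and α = 1 would force 0 ≥ (1−c)∫u², impossible since c < 1; so 1−α > 0. By the sharp Poincaré inequality on H^1_0 of an interval of length L, ∫(u')² ≥ (π/L)²∫u² with equality for the first sine mode sin(π(x−x₀)/L) (x₀ the left endpoint), so the inequality holds for all u iff (1−α)(π/L)² ≥ α − c, i.e. α ≤ ((π/L)² + c)/((π/L)² + 1) = (1 + c(L/π)²)/(1 + (L/π)²). With (π/L)² = π^2/9 and c = 5/8, the largest admissible constant is α = ((π/L)² + c)/((π/L)² + 1).
Simplifying, α = (45/8 + π^2)/(9 + π^2).


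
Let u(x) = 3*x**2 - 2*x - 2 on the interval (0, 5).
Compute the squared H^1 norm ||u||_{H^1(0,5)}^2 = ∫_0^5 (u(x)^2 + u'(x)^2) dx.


||u||_{H^1}^2 = 14270/3

The H^1 norm (squared) on an interval (0, L) is
  ||u||_{H^1}^2 = ∫_0^L u(x)^2 dx + ∫_0^L u'(x)^2 dx.
Compute u'(x) = 6*x - 2.
Then u(x)^2 = 9*x**4 - 12*x**3 - 8*x**2 + 8*x + 4 and u'(x)^2 = 36*x**2 - 24*x + 4.
Integrate each monomial from 0 to 5 using ∫_0^5 c·x^n dx = c·5^(n+1)/(n+1):
  ∫_0^5 u(x)^2 dx = ∫_0^5 (9*x^4 - 12*x^3 - 8*x^2 + 8*x + 4) dx. Term by term:
    ∫_0^5 9*x^4 dx = 5625;  ∫_0^5 -12*x^3 dx = -1875;  ∫_0^5 -8*x^2 dx = -1000/3;
    ∫_0^5 8*x dx = 100;  ∫_0^5 4 dx = 20.
  Sum: 5625 − 1875 − 1000/3 + 100 + 20 = 10610/3.
  ∫_0^5 u'(x)^2 dx = ∫_0^5 (36*x^2 - 24*x + 4) dx. Term by term:
    ∫_0^5 36*x^2 dx = 1500;  ∫_0^5 -24*x dx = -300;  ∫_0^5 4 dx = 20.
  Sum: 1500 − 300 + 20 = 1220.
Adding: ||u||_{H^1}^2 = 10610/3 + 1220 = 14270/3.


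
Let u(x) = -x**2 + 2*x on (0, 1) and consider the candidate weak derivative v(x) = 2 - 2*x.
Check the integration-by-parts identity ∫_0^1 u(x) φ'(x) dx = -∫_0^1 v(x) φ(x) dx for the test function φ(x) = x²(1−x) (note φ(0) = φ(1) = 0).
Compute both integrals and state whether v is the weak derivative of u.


LHS = -1/15, RHS = -1/15. Yes, v = u' weakly.

u(x) = -x**2 + 2*x, classical derivative u'(x) = 2 - 2*x.
φ(x) = x²(1−x), so φ'(x) = x*(2 - 3*x).
Note φ(0) = φ(1) = 0, so the boundary term u·φ vanishes.
LHS = ∫_0^1 u(x) φ'(x) dx = ∫_0^1 (3*x^4 - 8*x^3 + 4*x^2) dx. Term by term:
  ∫_0^1 3*x^4 dx = 3/5;  ∫_0^1 -8*x^3 dx = -2;  ∫_0^1 4*x^2 dx = 4/3.
Sum: 3/5 − 2 + 4/3 = -1/15.
So LHS = -1/15.
∫_0^1 v(x) φ(x) dx = ∫_0^1 (2*x^4 - 4*x^3 + 2*x^2) dx. Term by term:
  ∫_0^1 2*x^4 dx = 2/5;  ∫_0^1 -4*x^3 dx = -1;  ∫_0^1 2*x^2 dx = 2/3.
Sum: 2/5 − 1 + 2/3 = 1/15.
So RHS = -∫_0^1 v(x) φ(x) dx = -1/15.
LHS = RHS, so the identity holds for this test φ.
Moreover u is smooth here and v(x) = u'(x) = 2 - 2*x pointwise, so the identity holds for every test function. Hence v is the weak derivative of u.


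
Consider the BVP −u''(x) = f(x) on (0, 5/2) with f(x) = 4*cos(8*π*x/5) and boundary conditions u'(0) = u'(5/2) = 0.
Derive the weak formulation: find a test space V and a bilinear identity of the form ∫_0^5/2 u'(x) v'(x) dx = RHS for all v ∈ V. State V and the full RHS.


V = H^1(0, 5/2) (no boundary constraint on v; u is determined up to an additive constant); weak form: ∫_0^5/2 u'v' dx = ∫_0^5/2 (4*cos(8*π*x/5)) v dx for all v ∈ V.

Multiply both sides by a test function v and integrate from 0 to 5/2:
  ∫_0^5/2 −u''(x) v(x) dx = ∫_0^5/2 f(x) v(x) dx.
Integrate the LHS by parts once:
  ∫_0^5/2 −u'' v dx = −[u'(x) v(x)]_0^5/2 + ∫_0^5/2 u'(x) v'(x) dx.
Thus ∫_0^5/2 u'(x) v'(x) dx = ∫_0^5/2 f(x) v(x) dx + [u'(x) v(x)]_0^5/2.
Choose V so that boundary terms are either known or forced to vanish.
u has homogeneous Neumann: u'(0) = u'(5/2) = 0. So [u' v]_0^5/2 = 0·v(5/2) − 0·v(0) = 0 for any v; take V = H^1(0, 5/2).
Weak formulation: find u (satisfying any essential BC) such that ∫_0^5/2 u'(x) v'(x) dx = ∫_0^5/2 f v dx for all v ∈ V (homogeneous Neumann, so boundary terms vanish).
Substituting f(x) = 4*cos(8*π*x/5), the right-hand side is ∫_0^5/2 (4*cos(8*π*x/5)) v dx.
Compatibility check (pure Neumann): taking v ≡ 1 ∈ V gives 0 = ∫_0^5/2 f dx + (0) − (0), i.e. ∫_0^5/2 f dx must equal u'(0) − u'(5/2) = 0. Indeed ∫_0^5/2 (4*cos(8*π*x/5)) dx = 0, so the data are compatible. The solution is then unique only up to an additive constant (fix it e.g. by requiring ∫_0^5/2 u dx = 0).


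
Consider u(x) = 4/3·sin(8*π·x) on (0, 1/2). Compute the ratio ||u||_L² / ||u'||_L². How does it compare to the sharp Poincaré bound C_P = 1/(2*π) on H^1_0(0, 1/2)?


||u||_L² / ||u'||_L² = 1/(8*π) < C_P = 1/(2*π).

u(x) = 4/3·sin(8*π·x), so u'(x) = 32*π*cos(8*π*x)/3.
Writing u(x) = A·sin(kπx/L) with A = 4/3 and k = 4, use ∫_0^L sin²(kπx/L) dx = L/2 and ∫_0^L cos²(kπx/L) dx = L/2.
u² = 16/9·sin²(8*π·x) and (u')² = 1024*π^2/9·cos²(8*π·x), and each of sin², cos² integrates to L/2 = 1/4 over (0, 1/2).
∫_0^1/2 u² dx = 4/9, so ||u||_L² = 2/3.
∫_0^1/2 (u')² dx = 256*π^2/9, so ||u'||_L² = 16*π/3.
Ratio ||u||_L² / ||u'||_L² = 1/(8*π).
Sharp Poincaré constant on H^1_0(0, 1/2) is C_P = L/π = 1/(2*π), achieved by sin(2*π·x).
This is the k = 4 harmonic; the ratio L/(kπ) is strictly less than C_P = L/π, consistent with the sharp inequality ||u||_L² ≤ C_P ||u'||_L².


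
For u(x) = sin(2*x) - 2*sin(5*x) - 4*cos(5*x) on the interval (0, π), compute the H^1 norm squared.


||u||_{H^1(0,π)}^2 = 832/21 + 525*π/2

u'(x) = 20*sin(5*x) + 2*cos(2*x) - 10*cos(5*x).
Expand u² and (u')² and integrate term by term on (0, π), using: for integers n ≥ 1, ∫_0^π sin²(nx) dx = ∫_0^π cos²(nx) dx = π/2; for n ≠ n', ∫_0^π sin(nx)sin(n'x) dx = ∫_0^π cos(nx)cos(n'x) dx = 0; and by product-to-sum, ∫_0^π sin(nx)cos(n'x) dx = ½∫_0^π [sin((n+n')x) + sin((n−n')x)] dx, which is 0 when n+n' is even and 2n/(n²−n'²) when n+n' is odd (it need not vanish on (0, π)).
  u² squared terms: (-4)²·∫cos(5x)² dx = 16·π/2 = 8*π;  (-2)²·∫sin(5x)² dx = 4·π/2 = 2*π;  (1)²·∫sin(2x)² dx = 1·π/2 = π/2.
  u² cross terms: 2·(-4)·(-2)·∫cos(5x)·sin(5x) dx = 16·(0) = 0;  2·(-4)·(1)·∫cos(5x)·sin(2x) dx = -8·(-4/21) = 32/21;  2·(-2)·(1)·∫sin(5x)·sin(2x) dx = -4·(0) = 0.
  So ∫_0^π u² dx = 8*π + 2*π + π/2 + 0 + 32/21 + 0 = 32/21 + 21*π/2.
  (u')² squared terms: (-10)²·∫cos(5x)² dx = 100·π/2 = 50*π;  (2)²·∫cos(2x)² dx = 4·π/2 = 2*π;  (20)²·∫sin(5x)² dx = 400·π/2 = 200*π.
  (u')² cross terms: 2·(-10)·(2)·∫cos(5x)·cos(2x) dx = -40·(0) = 0;  2·(-10)·(20)·∫cos(5x)·sin(5x) dx = -400·(0) = 0;  2·(2)·(20)·∫cos(2x)·sin(5x) dx = 80·(10/21) = 800/21.
  So ∫_0^π (u')² dx = 50*π + 2*π + 200*π + 0 + 0 + 800/21 = 800/21 + 252*π.
||u||_{H^1}^2 = (32/21 + 21*π/2) + (800/21 + 252*π) = 832/21 + 525*π/2.


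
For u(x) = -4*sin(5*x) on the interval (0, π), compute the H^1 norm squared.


||u||_{H^1(0,π)}^2 = 208*π

u'(x) = -20*cos(5*x).
Expand u² and (u')² and integrate term by term on (0, π), using: for integers n ≥ 1, ∫_0^π sin²(nx) dx = ∫_0^π cos²(nx) dx = π/2; for n ≠ n', ∫_0^π sin(nx)sin(n'x) dx = ∫_0^π cos(nx)cos(n'x) dx = 0; and by product-to-sum, ∫_0^π sin(nx)cos(n'x) dx = ½∫_0^π [sin((n+n')x) + sin((n−n')x)] dx, which is 0 when n+n' is even and 2n/(n²−n'²) when n+n' is odd (it need not vanish on (0, π)).
  u² squared terms: (-4)²·∫sin(5x)² dx = 16·π/2 = 8*π.
  So ∫_0^π u² dx = 8*π.
  (u')² squared terms: (-20)²·∫cos(5x)² dx = 400·π/2 = 200*π.
  So ∫_0^π (u')² dx = 200*π.
||u||_{H^1}^2 = (8*π) + (200*π) = 208*π.


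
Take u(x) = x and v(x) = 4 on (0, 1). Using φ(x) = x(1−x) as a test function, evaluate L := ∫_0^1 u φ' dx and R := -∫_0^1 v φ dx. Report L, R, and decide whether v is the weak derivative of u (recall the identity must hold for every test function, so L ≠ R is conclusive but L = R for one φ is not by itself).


LHS = -1/6, RHS = -2/3. No, v is not the weak derivative of u.

u(x) = x, classical derivative u'(x) = 1.
φ(x) = x(1−x), so φ'(x) = 1 - 2*x.
Note φ(0) = φ(1) = 0, so the boundary term u·φ vanishes.
LHS = ∫_0^1 u(x) φ'(x) dx = ∫_0^1 (-2*x^2 + x) dx. Term by term:
  ∫_0^1 -2*x^2 dx = -2/3;  ∫_0^1 x dx = 1/2.
Sum: -2/3 + 1/2 = -1/6.
So LHS = -1/6.
∫_0^1 v(x) φ(x) dx = ∫_0^1 (-4*x^2 + 4*x) dx. Term by term:
  ∫_0^1 -4*x^2 dx = -4/3;  ∫_0^1 4*x dx = 2.
Sum: -4/3 + 2 = 2/3.
So RHS = -∫_0^1 v(x) φ(x) dx = -2/3.
LHS − RHS = 1/2 ≠ 0, so the identity fails.
(For a valid weak derivative the identity must hold for EVERY test function, in particular this one. The failure shows v is NOT the weak derivative of u.)
Correct weak derivative would be u'(x) = 1.


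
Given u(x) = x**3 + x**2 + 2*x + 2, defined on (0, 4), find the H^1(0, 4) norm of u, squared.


||u||_{H^1}^2 = 895136/105

The H^1 norm (squared) on an interval (0, L) is
  ||u||_{H^1}^2 = ∫_0^L u(x)^2 dx + ∫_0^L u'(x)^2 dx.
Compute u'(x) = 3*x**2 + 2*x + 2.
Then u(x)^2 = x**6 + 2*x**5 + 5*x**4 + 8*x**3 + 8*x**2 + 8*x + 4 and u'(x)^2 = 9*x**4 + 12*x**3 + 16*x**2 + 8*x + 4.
Integrate each monomial from 0 to 4 using ∫_0^4 c·x^n dx = c·4^(n+1)/(n+1):
  ∫_0^4 u(x)^2 dx = ∫_0^4 (x^6 + 2*x^5 + 5*x^4 + 8*x^3 + 8*x^2 + 8*x + 4) dx. Term by term:
    ∫_0^4 x^6 dx = 16384/7;  ∫_0^4 2*x^5 dx = 4096/3;  ∫_0^4 5*x^4 dx = 1024;
    ∫_0^4 8*x^3 dx = 512;  ∫_0^4 8*x^2 dx = 512/3;  ∫_0^4 8*x dx = 64;
    ∫_0^4 4 dx = 16.
  Sum: 16384/7 + 4096/3 + 1024 + 512 + 512/3 + 64 + 16 = 38448/7.
  ∫_0^4 u'(x)^2 dx = ∫_0^4 (9*x^4 + 12*x^3 + 16*x^2 + 8*x + 4) dx. Term by term:
    ∫_0^4 9*x^4 dx = 9216/5;  ∫_0^4 12*x^3 dx = 768;  ∫_0^4 16*x^2 dx = 1024/3;
    ∫_0^4 8*x dx = 64;  ∫_0^4 4 dx = 16.
  Sum: 9216/5 + 768 + 1024/3 + 64 + 16 = 45488/15.
Adding: ||u||_{H^1}^2 = 38448/7 + 45488/15 = 895136/105.


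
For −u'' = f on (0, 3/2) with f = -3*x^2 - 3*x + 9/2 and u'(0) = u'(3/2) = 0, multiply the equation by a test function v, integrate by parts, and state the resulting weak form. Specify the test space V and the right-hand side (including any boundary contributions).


V = H^1(0, 3/2) (no boundary constraint on v; u is determined up to an additive constant); weak form: ∫_0^3/2 u'v' dx = ∫_0^3/2 (-3*x^2 - 3*x + 9/2) v dx for all v ∈ V.

Multiply both sides by a test function v and integrate from 0 to 3/2:
  ∫_0^3/2 −u''(x) v(x) dx = ∫_0^3/2 f(x) v(x) dx.
Integrate the LHS by parts once:
  ∫_0^3/2 −u'' v dx = −[u'(x) v(x)]_0^3/2 + ∫_0^3/2 u'(x) v'(x) dx.
Thus ∫_0^3/2 u'(x) v'(x) dx = ∫_0^3/2 f(x) v(x) dx + [u'(x) v(x)]_0^3/2.
Choose V so that boundary terms are either known or forced to vanish.
u has homogeneous Neumann: u'(0) = u'(3/2) = 0. So [u' v]_0^3/2 = 0·v(3/2) − 0·v(0) = 0 for any v; take V = H^1(0, 3/2).
Weak formulation: find u (satisfying any essential BC) such that ∫_0^3/2 u'(x) v'(x) dx = ∫_0^3/2 f v dx for all v ∈ V (homogeneous Neumann, so boundary terms vanish).
Substituting f(x) = -3*x^2 - 3*x + 9/2, the right-hand side is ∫_0^3/2 (-3*x^2 - 3*x + 9/2) v dx.
Compatibility check (pure Neumann): taking v ≡ 1 ∈ V gives 0 = ∫_0^3/2 f dx + (0) − (0), i.e. ∫_0^3/2 f dx must equal u'(0) − u'(3/2) = 0. Indeed ∫_0^3/2 (-3*x^2 - 3*x + 9/2) dx = 0, so the data are compatible. The solution is then unique only up to an additive constant (fix it e.g. by requiring ∫_0^3/2 u dx = 0).


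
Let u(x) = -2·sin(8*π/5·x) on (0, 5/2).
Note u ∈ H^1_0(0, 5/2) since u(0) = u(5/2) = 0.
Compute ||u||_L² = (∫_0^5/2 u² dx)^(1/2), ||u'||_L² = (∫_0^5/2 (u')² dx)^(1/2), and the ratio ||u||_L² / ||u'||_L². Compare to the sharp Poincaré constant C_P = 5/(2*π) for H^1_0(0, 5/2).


||u||_L² / ||u'||_L² = 5/(8*π) < C_P = 5/(2*π).

u(x) = -2·sin(8*π/5·x), so u'(x) = -16*π*cos(8*π*x/5)/5.
Writing u(x) = A·sin(kπx/L) with A = -2 and k = 4, use ∫_0^L sin²(kπx/L) dx = L/2 and ∫_0^L cos²(kπx/L) dx = L/2.
u² = 4·sin²(8*π/5·x) and (u')² = 256*π^2/25·cos²(8*π/5·x), and each of sin², cos² integrates to L/2 = 5/4 over (0, 5/2).
∫_0^5/2 u² dx = 5, so ||u||_L² = sqrt(5).
∫_0^5/2 (u')² dx = 64*π^2/5, so ||u'||_L² = 8*sqrt(5)*π/5.
Ratio ||u||_L² / ||u'||_L² = 5/(8*π).
Sharp Poincaré constant on H^1_0(0, 5/2) is C_P = L/π = 5/(2*π), achieved by sin(2*π/5·x).
This is the k = 4 harmonic; the ratio L/(kπ) is strictly less than C_P = L/π, consistent with the sharp inequality ||u||_L² ≤ C_P ||u'||_L².


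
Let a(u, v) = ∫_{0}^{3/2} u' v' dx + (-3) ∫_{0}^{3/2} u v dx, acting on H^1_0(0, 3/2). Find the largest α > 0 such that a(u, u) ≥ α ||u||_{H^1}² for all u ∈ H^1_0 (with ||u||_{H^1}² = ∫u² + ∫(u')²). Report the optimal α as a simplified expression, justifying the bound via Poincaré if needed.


α = (-27 + 4*π^2)/(9 + 4*π^2)

Coercivity of a(·,·) on H^1_0(0, 3/2) means a(u, u) ≥ α ||u||_{H^1}² for every u ∈ H^1_0.
The interval has length L = 3/2, and Poincaré/coercivity depend only on L. Here a(u, u) = ∫(u')² + (-3)·∫u².
Here c = -3 < 0 with |c| < (π/L)² = 4*π^2/9, so coercivity still holds. The condition a(u,u) ≥ α||u||_{H^1}² reads (1−α)∫(u')² ≥ (α−c)∫u². Any admissible α is ≤ 1 (rapidly oscillating u have ∫u²/∫(u')² → 0), and α = 1 would force 0 ≥ (1−c)∫u², impossible since c < 1; so 1−α > 0. By the sharp Poincaré inequality on H^1_0 of an interval of length L, ∫(u')² ≥ (π/L)²∫u² with equality for the first sine mode sin(π(x−x₀)/L) (x₀ the left endpoint), so the inequality holds for all u iff (1−α)(π/L)² ≥ α − c, i.e. α ≤ ((π/L)² + c)/((π/L)² + 1) = (1 + c(L/π)²)/(1 + (L/π)²). (Direct route, valid since c ≤ 0: Poincaré gives c∫u² ≥ c(L/π)²∫(u')², so a(u,u) ≥ (1 + c(L/π)²)∫(u')², while ||u||_{H^1}² ≤ (1 + (L/π)²)∫(u')²; dividing yields the same α.) With (π/L)² = 4*π^2/9 and c = -3, the largest admissible constant is α = ((π/L)² + c)/((π/L)² + 1).
Simplifying, α = (-27 + 4*π^2)/(9 + 4*π^2).


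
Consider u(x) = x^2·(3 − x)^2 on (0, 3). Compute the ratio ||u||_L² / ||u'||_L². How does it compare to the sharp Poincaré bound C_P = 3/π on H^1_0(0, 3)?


||u||_L² / ||u'||_L² = sqrt(3)/2 < C_P = 3/π.

u(x) = x^2·(3 − x)^2, so u'(x) = 2*x*(x - 3)*(2*x - 3).
u(x) = x^2·(3 − x)^2 vanishes at x = 0 and x = 3, so u ∈ H^1_0(0, 3). Differentiate via the product rule and integrate the resulting polynomials term by term.
  ∫_0^3 u² dx = ∫_0^3 (x^8 - 12*x^7 + 54*x^6 - 108*x^5 + 81*x^4) dx. Term by term:
    ∫_0^3 x^8 dx = 2187;  ∫_0^3 -12*x^7 dx = -19683/2;  ∫_0^3 54*x^6 dx = 118098/7;
    ∫_0^3 -108*x^5 dx = -13122;  ∫_0^3 81*x^4 dx = 19683/5.
  Sum: 2187 − 19683/2 + 118098/7 − 13122 + 19683/5 = 2187/70.
  ∫_0^3 (u')² dx = ∫_0^3 (16*x^6 - 144*x^5 + 468*x^4 - 648*x^3 + 324*x^2) dx. Term by term:
    ∫_0^3 16*x^6 dx = 34992/7;  ∫_0^3 -144*x^5 dx = -17496;  ∫_0^3 468*x^4 dx = 113724/5;
    ∫_0^3 -648*x^3 dx = -13122;  ∫_0^3 324*x^2 dx = 2916.
  Sum: 34992/7 − 17496 + 113724/5 − 13122 + 2916 = 1458/35.
∫_0^3 u² dx = 2187/70, so ||u||_L² = 27*sqrt(210)/70.
∫_0^3 (u')² dx = 1458/35, so ||u'||_L² = 27*sqrt(70)/35.
Ratio ||u||_L² / ||u'||_L² = sqrt(3)/2.
Sharp Poincaré constant on H^1_0(0, 3) is C_P = L/π = 3/π, achieved by sin(π/3·x).
A polynomial bump cannot attain the sharp Poincaré constant (only the first sine eigenfunction does), so the ratio is strictly less than C_P, consistent with ||u||_L² ≤ C_P ||u'||_L².


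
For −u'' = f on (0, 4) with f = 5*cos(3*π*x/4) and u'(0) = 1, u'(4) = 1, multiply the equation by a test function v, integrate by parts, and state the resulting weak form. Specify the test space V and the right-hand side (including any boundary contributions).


V = H^1(0, 4) (v unrestricted at boundary; u is determined up to an additive constant); weak form: ∫_0^4 u'v' dx = ∫_0^4 (5*cos(3*π*x/4)) v dx + v(4) − v(0) for all v ∈ V.

Multiply both sides by a test function v and integrate from 0 to 4:
  ∫_0^4 −u''(x) v(x) dx = ∫_0^4 f(x) v(x) dx.
Integrate the LHS by parts once:
  ∫_0^4 −u'' v dx = −[u'(x) v(x)]_0^4 + ∫_0^4 u'(x) v'(x) dx.
Thus ∫_0^4 u'(x) v'(x) dx = ∫_0^4 f(x) v(x) dx + [u'(x) v(x)]_0^4.
Choose V so that boundary terms are either known or forced to vanish.
u has inhomogeneous Neumann u'(0) = 1, u'(4) = 1. [u' v]_0^4 = (1)·v(4) − (1)·v(0) = v(4) − v(0). Take V = H^1(0, 4); boundary term becomes part of RHS.
Weak formulation: find u (satisfying any essential BC) such that ∫_0^4 u'(x) v'(x) dx = ∫_0^4 f v dx + v(4) − v(0) for all v ∈ V (Neumann data are natural BCs: they enter the RHS as boundary terms).
Substituting f(x) = 5*cos(3*π*x/4), the right-hand side is ∫_0^4 (5*cos(3*π*x/4)) v dx + v(4) − v(0).
Compatibility check (pure Neumann): taking v ≡ 1 ∈ V gives 0 = ∫_0^4 f dx + (1) − (1), i.e. ∫_0^4 f dx must equal u'(0) − u'(4) = 0. Indeed ∫_0^4 (5*cos(3*π*x/4)) dx = 0, so the data are compatible. The solution is then unique only up to an additive constant (fix it e.g. by requiring ∫_0^4 u dx = 0).


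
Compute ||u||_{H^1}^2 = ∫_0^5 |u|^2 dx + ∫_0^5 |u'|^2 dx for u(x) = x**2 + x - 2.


||u||_{H^1}^2 = 6025/6

The H^1 norm (squared) on an interval (0, L) is
  ||u||_{H^1}^2 = ∫_0^L u(x)^2 dx + ∫_0^L u'(x)^2 dx.
Compute u'(x) = 2*x + 1.
Then u(x)^2 = x**4 + 2*x**3 - 3*x**2 - 4*x + 4 and u'(x)^2 = 4*x**2 + 4*x + 1.
Integrate each monomial from 0 to 5 using ∫_0^5 c·x^n dx = c·5^(n+1)/(n+1):
  ∫_0^5 u(x)^2 dx = ∫_0^5 (x^4 + 2*x^3 - 3*x^2 - 4*x + 4) dx. Term by term:
    ∫_0^5 x^4 dx = 625;  ∫_0^5 2*x^3 dx = 625/2;  ∫_0^5 -3*x^2 dx = -125;
    ∫_0^5 -4*x dx = -50;  ∫_0^5 4 dx = 20.
  Sum: 625 + 625/2 − 125 − 50 + 20 = 1565/2.
  ∫_0^5 u'(x)^2 dx = ∫_0^5 (4*x^2 + 4*x + 1) dx. Term by term:
    ∫_0^5 4*x^2 dx = 500/3;  ∫_0^5 4*x dx = 50;  ∫_0^5 1 dx = 5.
  Sum: 500/3 + 50 + 5 = 665/3.
Adding: ||u||_{H^1}^2 = 1565/2 + 665/3 = 6025/6.


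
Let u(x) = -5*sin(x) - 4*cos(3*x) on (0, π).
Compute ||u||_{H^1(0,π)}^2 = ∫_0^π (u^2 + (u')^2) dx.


||u||_{H^1(0,π)}^2 = 105*π

u'(x) = 12*sin(3*x) - 5*cos(x).
Expand u² and (u')² and integrate term by term on (0, π), using: for integers n ≥ 1, ∫_0^π sin²(nx) dx = ∫_0^π cos²(nx) dx = π/2; for n ≠ n', ∫_0^π sin(nx)sin(n'x) dx = ∫_0^π cos(nx)cos(n'x) dx = 0; and by product-to-sum, ∫_0^π sin(nx)cos(n'x) dx = ½∫_0^π [sin((n+n')x) + sin((n−n')x)] dx, which is 0 when n+n' is even and 2n/(n²−n'²) when n+n' is odd (it need not vanish on (0, π)).
  u² squared terms: (-5)²·∫sin(x)² dx = 25·π/2 = 25*π/2;  (-4)²·∫cos(3x)² dx = 16·π/2 = 8*π.
  u² cross terms: 2·(-5)·(-4)·∫sin(x)·cos(3x) dx = 40·(0) = 0.
  So ∫_0^π u² dx = 25*π/2 + 8*π + 0 = 41*π/2.
  (u')² squared terms: (-5)²·∫cos(x)² dx = 25·π/2 = 25*π/2;  (12)²·∫sin(3x)² dx = 144·π/2 = 72*π.
  (u')² cross terms: 2·(-5)·(12)·∫cos(x)·sin(3x) dx = -120·(0) = 0.
  So ∫_0^π (u')² dx = 25*π/2 + 72*π + 0 = 169*π/2.
||u||_{H^1}^2 = (41*π/2) + (169*π/2) = 105*π.
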